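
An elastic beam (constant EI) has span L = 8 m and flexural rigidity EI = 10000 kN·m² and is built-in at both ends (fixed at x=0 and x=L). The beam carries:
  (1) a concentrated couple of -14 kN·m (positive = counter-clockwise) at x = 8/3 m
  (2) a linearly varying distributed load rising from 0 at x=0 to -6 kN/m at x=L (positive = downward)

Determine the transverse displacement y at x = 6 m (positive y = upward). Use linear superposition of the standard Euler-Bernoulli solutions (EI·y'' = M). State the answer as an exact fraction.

y(6) = 611/450000 m

Load 1 — applied couple M₀=-14 kN·m at a=8/3 m (b=L-a=16/3):
  y_1 = (R_Ax³/6 - M_Ax²/2 - M₀(x-a)²/2)/EI  [x>a] with R_A=-7/3, M_A=0 = ((-7/3)·6³/6 - 0·6²/2 - (-14)·(6-(8/3))²/2)/10000 = -7/11250 m
Load 2 — triangular load w₀=-6 kN/m (0→w₀ over full span):
  y_2 = -w₀x²(L-x)²(x+2L)/(120LEI) = -(-6)·6²·(8-6)²·(6+2·8)/(120·8·10000) = 99/50000 m
Superposition: y = Σ y_i = 611/450000 m ≈ 0.001358 m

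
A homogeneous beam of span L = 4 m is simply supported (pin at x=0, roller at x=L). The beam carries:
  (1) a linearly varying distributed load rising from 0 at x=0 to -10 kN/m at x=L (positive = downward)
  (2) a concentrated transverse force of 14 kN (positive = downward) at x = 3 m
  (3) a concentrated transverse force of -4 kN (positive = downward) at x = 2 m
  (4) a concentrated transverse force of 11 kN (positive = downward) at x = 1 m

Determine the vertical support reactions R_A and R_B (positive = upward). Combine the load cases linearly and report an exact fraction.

R_A = 37/12 kN, R_B = -25/12 kN

Load 1 — triangular load w₀=-10 kN/m (0→w₀ over full span):
  R_A = w₀L/6 = (-10)·4/6 = -20/3 kN
  R_B = w₀L/3 = (-10)·4/3 = -40/3 kN
Load 2 — point force P=14 kN at a=3 m (b=L-a=1):
  R_A = Pb/L = 14·1/4 = 7/2 kN
  R_B = Pa/L = 14·3/4 = 21/2 kN
Load 3 — point force P=-4 kN at a=2 m (b=L-a=2):
  R_A = Pb/L = (-4)·2/4 = -2 kN
  R_B = Pa/L = (-4)·2/4 = -2 kN
Load 4 — point force P=11 kN at a=1 m (b=L-a=3):
  R_A = Pb/L = 11·3/4 = 33/4 kN
  R_B = Pa/L = 11·1/4 = 11/4 kN
Superposition: R_A = 37/12 kN, R_B = -25/12 kN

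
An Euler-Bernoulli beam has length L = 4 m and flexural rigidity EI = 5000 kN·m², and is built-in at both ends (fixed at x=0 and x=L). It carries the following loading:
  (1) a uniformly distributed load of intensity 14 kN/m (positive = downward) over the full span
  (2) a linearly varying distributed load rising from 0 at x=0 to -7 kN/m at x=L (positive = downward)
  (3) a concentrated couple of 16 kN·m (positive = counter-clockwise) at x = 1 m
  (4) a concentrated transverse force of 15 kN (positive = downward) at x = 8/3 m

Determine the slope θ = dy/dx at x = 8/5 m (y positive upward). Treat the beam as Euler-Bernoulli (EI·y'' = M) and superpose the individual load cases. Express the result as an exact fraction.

Load 1 — uniform load w=14 kN/m over full span:
  θ_1 = -wx(L-x)(L-2x)/(12EI) = -14·(8/5)·(4-(8/5))·(4-2·(8/5))/(12·5000) = -56/78125 rad
Load 2 — triangular load w₀=-7 kN/m (0→w₀ over full span):
  θ_2 = -w₀(2x(L-x)(L-2x)(x+2L)+x²(L-x)²)/(120LEI) = -(-7)·(2·(8/5)·(4-(8/5))·(4-2·(8/5))·((8/5)+2·4)+(8/5)²·(4-(8/5))²)/(120·4·5000) = 84/390625 rad
Load 3 — applied couple M₀=16 kN·m at a=1 m (b=L-a=3):
  θ_3 = (R_Ax²/2 - M_Ax - M₀(x-a))/EI  [x>a] with R_A=9/2, M_A=-3 = ((9/2)·(8/5)²/2 - (-3)·(8/5) - 16·((8/5)-1))/5000 = 3/15625 rad
Load 4 — point force P=15 kN at a=8/3 m (b=L-a=4/3):
  θ_4 = -Pb²x(2aL-(3a+b)x)/(2L³EI)  [x≤a] = -15·(4/3)²·(8/5)·(2·(8/3)·4-(3·(8/3)+(4/3))·(8/5))/(2·4³·5000) = -4/9375 rad
Superposition: θ = Σ θ_i = -863/1171875 rad ≈ -0.000736 rad

θ(8/5) = -863/1171875 rad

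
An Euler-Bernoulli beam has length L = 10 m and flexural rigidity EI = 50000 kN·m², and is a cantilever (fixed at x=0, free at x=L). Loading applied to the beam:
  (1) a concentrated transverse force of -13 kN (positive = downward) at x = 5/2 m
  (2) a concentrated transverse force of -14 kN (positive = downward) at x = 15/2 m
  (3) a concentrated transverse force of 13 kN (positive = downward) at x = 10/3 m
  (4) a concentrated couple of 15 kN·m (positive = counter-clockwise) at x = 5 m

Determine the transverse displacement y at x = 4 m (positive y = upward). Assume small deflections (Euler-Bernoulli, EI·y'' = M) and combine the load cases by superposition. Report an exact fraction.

Load 1 — point force P=-13 kN at a=5/2 m (b=L-a=15/2):
  y_1 = -Pa²(3x-a)/(6EI)  [x>a] = -(-13)·(5/2)²·(3·4-(5/2))/(6·50000) = 247/96000 m
Load 2 — point force P=-14 kN at a=15/2 m (b=L-a=5/2):
  y_2 = -Px²(3a-x)/(6EI)  [x≤a] = -(-14)·4²·(3·(15/2)-4)/(6·50000) = 259/18750 m
Load 3 — point force P=13 kN at a=10/3 m (b=L-a=20/3):
  y_3 = -Pa²(3x-a)/(6EI)  [x>a] = -13·(10/3)²·(3·4-(10/3))/(6·50000) = -169/40500 m
Load 4 — applied couple M₀=15 kN·m at a=5 m (b=L-a=5):
  y_4 = M₀x²/(2EI)  [x≤a] = 15·4²/(2·50000) = 3/1250 m
Superposition: y = Σ y_i = 946949/64800000 m ≈ 0.014613 m

y(4) = 946949/64800000 m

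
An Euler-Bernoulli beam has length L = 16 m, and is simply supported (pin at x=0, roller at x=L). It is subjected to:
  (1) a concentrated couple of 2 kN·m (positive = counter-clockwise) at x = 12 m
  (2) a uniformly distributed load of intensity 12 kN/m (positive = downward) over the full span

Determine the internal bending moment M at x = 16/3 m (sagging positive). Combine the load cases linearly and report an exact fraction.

M(16/3) = 342 kN·m

Load 1 — applied couple M₀=2 kN·m at a=12 m (b=L-a=4):
  M_1 = M₀x/L  [x≤a] = 2·(16/3)/16 = 2/3 kN·m
Load 2 — uniform load w=12 kN/m over full span:
  M_2 = wx(L-x)/2 = 12·(16/3)·(16-(16/3))/2 = 1024/3 kN·m
Superposition: M = Σ M_i = 342 kN·m ≈ 342.000000 kN·m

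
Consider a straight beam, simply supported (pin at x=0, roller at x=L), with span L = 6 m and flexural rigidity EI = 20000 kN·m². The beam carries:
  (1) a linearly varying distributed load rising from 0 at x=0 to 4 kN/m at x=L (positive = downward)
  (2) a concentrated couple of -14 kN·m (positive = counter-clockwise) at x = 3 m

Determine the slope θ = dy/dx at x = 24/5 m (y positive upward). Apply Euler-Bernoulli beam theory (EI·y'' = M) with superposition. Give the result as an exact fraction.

θ(24/5) = 20443/25000000 rad

Load 1 — triangular load w₀=4 kN/m (0→w₀ over full span):
  θ_1 = -w₀(7L⁴-30L²x²+15x⁴)/(360LEI) = -4·(7·6⁴-30·6²·(24/5)²+15·(24/5)⁴)/(360·6·20000) = 2271/3125000 rad
Load 2 — applied couple M₀=-14 kN·m at a=3 m (b=L-a=3):
  θ_2 = (M₀x²/(2L)-M₀(x-a)+C₁)/EI  [x>a] with C₁=M₀(3b²-L²)/(6L)=7/2 = ((-14)·(24/5)²/(2·6)-(-14)·((24/5)-3)+(7/2))/20000 = 91/1000000 rad
Superposition: θ = Σ θ_i = 20443/25000000 rad ≈ 0.000818 rad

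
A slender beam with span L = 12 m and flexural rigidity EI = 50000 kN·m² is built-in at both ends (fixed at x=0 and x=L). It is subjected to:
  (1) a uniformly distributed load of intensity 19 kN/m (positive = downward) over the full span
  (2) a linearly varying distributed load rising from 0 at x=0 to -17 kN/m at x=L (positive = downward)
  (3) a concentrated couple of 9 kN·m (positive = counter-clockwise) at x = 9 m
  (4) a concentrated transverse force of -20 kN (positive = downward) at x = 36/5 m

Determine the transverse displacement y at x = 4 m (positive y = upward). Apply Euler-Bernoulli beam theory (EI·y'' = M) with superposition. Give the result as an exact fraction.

Load 1 — uniform load w=19 kN/m over full span:
  y_1 = -wx²(L-x)²/(24EI) = -19·4²·(12-4)²/(24·50000) = -152/9375 m
Load 2 — triangular load w₀=-17 kN/m (0→w₀ over full span):
  y_2 = -w₀x²(L-x)²(x+2L)/(120LEI) = -(-17)·4²·(12-4)²·(4+2·12)/(120·12·50000) = 952/140625 m
Load 3 — applied couple M₀=9 kN·m at a=9 m (b=L-a=3):
  y_3 = (R_Ax³/6 - M_Ax²/2)/EI  [x≤a] with R_A=27/32, M_A=45/16 = ((27/32)·4³/6 - (45/16)·4²/2)/50000 = -27/100000 m
Load 4 — point force P=-20 kN at a=36/5 m (b=L-a=24/5):
  y_4 = -Pb²x²(3aL-(3a+b)x)/(6L³EI)  [x≤a] = -(-20)·(24/5)²·4²·(3·(36/5)·12-(3·(36/5)+(24/5))·4)/(6·12³·50000) = 512/234375 m
Superposition: y = Σ y_i = -169403/22500000 m ≈ -0.007529 m

y(4) = -169403/22500000 m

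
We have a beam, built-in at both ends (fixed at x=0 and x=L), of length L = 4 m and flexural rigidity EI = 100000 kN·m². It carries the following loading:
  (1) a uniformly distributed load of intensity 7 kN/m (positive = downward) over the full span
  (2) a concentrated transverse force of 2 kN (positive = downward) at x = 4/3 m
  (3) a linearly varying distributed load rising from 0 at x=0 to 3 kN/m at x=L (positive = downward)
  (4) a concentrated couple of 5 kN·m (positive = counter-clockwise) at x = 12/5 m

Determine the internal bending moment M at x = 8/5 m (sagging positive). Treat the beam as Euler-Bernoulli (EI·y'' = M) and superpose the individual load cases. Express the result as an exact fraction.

M(8/5) = 22972/3375 kN·m

Load 1 — uniform load w=7 kN/m over full span:
  M_1 = wLx/2 - wL²/12 - wx²/2 = 7·4·(8/5)/2 - 7·4²/12 - 7·(8/5)²/2 = 308/75 kN·m
Load 2 — point force P=2 kN at a=4/3 m (b=L-a=8/3):
  M_2 = Pa²(a+3b)(L-x)/L³ - Pa²b/L²  [x>a] = 2·(4/3)²·((4/3)+3·(8/3))·(4-(8/5))/4³ - 2·(4/3)²·(8/3)/4² = 88/135 kN·m
Load 3 — triangular load w₀=3 kN/m (0→w₀ over full span):
  M_3 = 3w₀Lx/20 - w₀L²/30 - w₀x³/(6L) = 3·3·4·(8/5)/20 - 3·4²/30 - 3·(8/5)³/(6·4) = 96/125 kN·m
Load 4 — applied couple M₀=5 kN·m at a=12/5 m (b=L-a=8/5):
  M_4 = R_Ax - M_A  [x≤a] with R_A=9/5, M_A=8/5 = (9/5)·(8/5) - (8/5) = 32/25 kN·m
Superposition: M = Σ M_i = 22972/3375 kN·m ≈ 6.806519 kN·m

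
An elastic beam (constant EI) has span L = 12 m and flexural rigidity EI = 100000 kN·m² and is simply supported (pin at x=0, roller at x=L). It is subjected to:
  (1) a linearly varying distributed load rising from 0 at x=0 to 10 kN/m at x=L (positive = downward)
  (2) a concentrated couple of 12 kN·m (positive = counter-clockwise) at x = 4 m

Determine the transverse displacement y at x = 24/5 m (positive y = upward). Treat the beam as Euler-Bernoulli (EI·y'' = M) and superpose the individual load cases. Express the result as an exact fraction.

Load 1 — triangular load w₀=10 kN/m (0→w₀ over full span):
  y_1 = -w₀x(7L⁴-10L²x²+3x⁴)/(360LEI) = -10·(24/5)·(7·12⁴-10·12²·(24/5)²+3·(24/5)⁴)/(360·12·100000) = -123228/9765625 m
Load 2 — applied couple M₀=12 kN·m at a=4 m (b=L-a=8):
  y_2 = (M₀x³/(6L)-M₀(x-a)²/2+C₁x)/EI  [x>a] with C₁=M₀(3b²-L²)/(6L)=8 = (12·(24/5)³/(6·12)-12·((24/5)-4)²/2+8·(24/5))/100000 = 207/390625 m
Superposition: y = Σ y_i = -118053/9765625 m ≈ -0.012089 m

y(24/5) = -118053/9765625 m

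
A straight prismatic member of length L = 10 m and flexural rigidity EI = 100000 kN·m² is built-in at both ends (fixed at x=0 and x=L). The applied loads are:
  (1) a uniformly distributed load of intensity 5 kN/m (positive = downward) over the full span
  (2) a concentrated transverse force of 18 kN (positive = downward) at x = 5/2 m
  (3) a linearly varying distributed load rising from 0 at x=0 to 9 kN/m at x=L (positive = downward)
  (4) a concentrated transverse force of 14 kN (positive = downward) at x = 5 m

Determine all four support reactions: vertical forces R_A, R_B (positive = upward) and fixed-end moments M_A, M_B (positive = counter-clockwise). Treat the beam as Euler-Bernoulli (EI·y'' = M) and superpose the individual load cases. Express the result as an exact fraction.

R_A = 971/16 kN, M_A = 5495/48 kN·m, R_B = 1061/16 kN, M_B = -5405/48 kN·m

Load 1 — uniform load w=5 kN/m over full span:
  R_A = wL/2 = 5·10/2 = 25 kN
  M_A = wL²/12 = 5·10²/12 = 125/3 kN·m
  R_B = wL/2 = 5·10/2 = 25 kN
  M_B = -wL²/12 = -5·10²/12 = -125/3 kN·m
Load 2 — point force P=18 kN at a=5/2 m (b=L-a=15/2):
  R_A = Pb²(3a+b)/L³ = 18·(15/2)²·(3·(5/2)+(15/2))/10³ = 243/16 kN
  M_A = Pab²/L² = 18·(5/2)·(15/2)²/10² = 405/16 kN·m
  R_B = Pa²(a+3b)/L³ = 18·(5/2)²·((5/2)+3·(15/2))/10³ = 45/16 kN
  M_B = -Pa²b/L² = -18·(5/2)²·(15/2)/10² = -135/16 kN·m
Load 3 — triangular load w₀=9 kN/m (0→w₀ over full span):
  R_A = 3w₀L/20 = 3·9·10/20 = 27/2 kN
  M_A = w₀L²/30 = 9·10²/30 = 30 kN·m
  R_B = 7w₀L/20 = 7·9·10/20 = 63/2 kN
  M_B = -w₀L²/20 = -9·10²/20 = -45 kN·m
Load 4 — point force P=14 kN at a=5 m (b=L-a=5):
  R_A = Pb²(3a+b)/L³ = 14·5²·(3·5+5)/10³ = 7 kN
  M_A = Pab²/L² = 14·5·5²/10² = 35/2 kN·m
  R_B = Pa²(a+3b)/L³ = 14·5²·(5+3·5)/10³ = 7 kN
  M_B = -Pa²b/L² = -14·5²·5/10² = -35/2 kN·m
Superposition: R_A = 971/16 kN, M_A = 5495/48 kN·m, R_B = 1061/16 kN, M_B = -5405/48 kN·m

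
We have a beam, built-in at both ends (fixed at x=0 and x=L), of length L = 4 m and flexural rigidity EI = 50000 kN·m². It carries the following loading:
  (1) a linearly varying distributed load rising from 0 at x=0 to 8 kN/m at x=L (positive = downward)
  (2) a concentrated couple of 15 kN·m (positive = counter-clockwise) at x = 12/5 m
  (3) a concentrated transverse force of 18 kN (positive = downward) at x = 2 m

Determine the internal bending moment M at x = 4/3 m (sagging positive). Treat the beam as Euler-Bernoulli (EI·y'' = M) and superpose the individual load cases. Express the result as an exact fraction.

M(4/3) = 2731/405 kN·m

Load 1 — triangular load w₀=8 kN/m (0→w₀ over full span):
  M_1 = 3w₀Lx/20 - w₀L²/30 - w₀x³/(6L) = 3·8·4·(4/3)/20 - 8·4²/30 - 8·(4/3)³/(6·4) = 544/405 kN·m
Load 2 — applied couple M₀=15 kN·m at a=12/5 m (b=L-a=8/5):
  M_2 = R_Ax - M_A  [x≤a] with R_A=27/5, M_A=24/5 = (27/5)·(4/3) - (24/5) = 12/5 kN·m
Load 3 — point force P=18 kN at a=2 m (b=L-a=2):
  M_3 = Pb²(3a+b)x/L³ - Pab²/L²  [x≤a] = 18·2²·(3·2+2)·(4/3)/4³ - 18·2·2²/4² = 3 kN·m
Superposition: M = Σ M_i = 2731/405 kN·m ≈ 6.743210 kN·m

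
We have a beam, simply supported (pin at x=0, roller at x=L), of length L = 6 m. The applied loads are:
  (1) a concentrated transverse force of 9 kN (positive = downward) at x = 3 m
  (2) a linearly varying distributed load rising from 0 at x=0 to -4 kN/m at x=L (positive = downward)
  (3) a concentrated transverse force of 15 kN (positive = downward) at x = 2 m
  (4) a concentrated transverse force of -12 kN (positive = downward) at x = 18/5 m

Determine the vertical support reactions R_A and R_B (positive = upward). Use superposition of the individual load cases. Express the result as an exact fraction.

R_A = 57/10 kN, R_B = -57/10 kN

Load 1 — point force P=9 kN at a=3 m (b=L-a=3):
  R_A = Pb/L = 9·3/6 = 9/2 kN
  R_B = Pa/L = 9·3/6 = 9/2 kN
Load 2 — triangular load w₀=-4 kN/m (0→w₀ over full span):
  R_A = w₀L/6 = (-4)·6/6 = -4 kN
  R_B = w₀L/3 = (-4)·6/3 = -8 kN
Load 3 — point force P=15 kN at a=2 m (b=L-a=4):
  R_A = Pb/L = 15·4/6 = 10 kN
  R_B = Pa/L = 15·2/6 = 5 kN
Load 4 — point force P=-12 kN at a=18/5 m (b=L-a=12/5):
  R_A = Pb/L = (-12)·(12/5)/6 = -24/5 kN
  R_B = Pa/L = (-12)·(18/5)/6 = -36/5 kN
Superposition: R_A = 57/10 kN, R_B = -57/10 kN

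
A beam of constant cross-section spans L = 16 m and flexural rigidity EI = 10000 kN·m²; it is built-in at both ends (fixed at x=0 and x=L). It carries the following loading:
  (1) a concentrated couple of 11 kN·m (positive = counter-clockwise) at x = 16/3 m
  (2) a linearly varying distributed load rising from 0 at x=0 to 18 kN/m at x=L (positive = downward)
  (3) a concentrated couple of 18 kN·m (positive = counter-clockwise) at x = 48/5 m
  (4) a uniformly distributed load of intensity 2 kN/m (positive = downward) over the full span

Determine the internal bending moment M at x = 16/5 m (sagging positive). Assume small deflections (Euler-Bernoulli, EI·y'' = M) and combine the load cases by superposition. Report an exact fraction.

M(16/5) = -1564/75 kN·m

Load 1 — applied couple M₀=11 kN·m at a=16/3 m (b=L-a=32/3):
  M_1 = R_Ax - M_A  [x≤a] with R_A=11/12, M_A=0 = (11/12)·(16/5) - 0 = 44/15 kN·m
Load 2 — triangular load w₀=18 kN/m (0→w₀ over full span):
  M_2 = 3w₀Lx/20 - w₀L²/30 - w₀x³/(6L) = 3·18·16·(16/5)/20 - 18·16²/30 - 18·(16/5)³/(6·16) = -2688/125 kN·m
Load 3 — applied couple M₀=18 kN·m at a=48/5 m (b=L-a=32/5):
  M_3 = R_Ax - M_A  [x≤a] with R_A=81/50, M_A=144/25 = (81/50)·(16/5) - (144/25) = -72/125 kN·m
Load 4 — uniform load w=2 kN/m over full span:
  M_4 = wLx/2 - wL²/12 - wx²/2 = 2·16·(16/5)/2 - 2·16²/12 - 2·(16/5)²/2 = -128/75 kN·m
Superposition: M = Σ M_i = -1564/75 kN·m ≈ -20.853333 kN·m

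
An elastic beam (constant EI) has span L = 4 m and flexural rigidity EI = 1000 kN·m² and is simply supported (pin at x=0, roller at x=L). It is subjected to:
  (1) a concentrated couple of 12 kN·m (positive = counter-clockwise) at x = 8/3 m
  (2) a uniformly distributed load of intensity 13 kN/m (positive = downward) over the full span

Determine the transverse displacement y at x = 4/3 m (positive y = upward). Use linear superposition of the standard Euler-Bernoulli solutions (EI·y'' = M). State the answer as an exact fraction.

y(4/3) = -1324/30375 m

Load 1 — applied couple M₀=12 kN·m at a=8/3 m (b=L-a=4/3):
  y_1 = (M₀x³/(6L)+C₁x)/EI  [x≤a] with C₁=M₀(3b²-L²)/(6L)=-16/3 = (12·(4/3)³/(6·4)+(-16/3)·(4/3))/1000 = -4/675 m
Load 2 — uniform load w=13 kN/m over full span:
  y_2 = -wx(L³-2Lx²+x³)/(24EI) = -13·(4/3)·(4³-2·4·(4/3)²+(4/3)³)/(24·1000) = -1144/30375 m
Superposition: y = Σ y_i = -1324/30375 m ≈ -0.043588 m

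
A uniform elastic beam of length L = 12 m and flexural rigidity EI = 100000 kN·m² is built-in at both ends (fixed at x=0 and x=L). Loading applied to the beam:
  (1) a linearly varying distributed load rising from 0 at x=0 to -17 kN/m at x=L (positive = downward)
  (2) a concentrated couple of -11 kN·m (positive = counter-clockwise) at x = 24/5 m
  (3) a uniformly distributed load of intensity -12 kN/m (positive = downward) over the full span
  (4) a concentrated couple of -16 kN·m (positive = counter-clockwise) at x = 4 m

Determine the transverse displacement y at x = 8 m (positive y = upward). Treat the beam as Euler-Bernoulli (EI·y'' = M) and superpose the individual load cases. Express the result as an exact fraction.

Load 1 — triangular load w₀=-17 kN/m (0→w₀ over full span):
  y_1 = -w₀x²(L-x)²(x+2L)/(120LEI) = -(-17)·8²·(12-8)²·(8+2·12)/(120·12·100000) = 544/140625 m
Load 2 — applied couple M₀=-11 kN·m at a=24/5 m (b=L-a=36/5):
  y_2 = (R_Ax³/6 - M_Ax²/2 - M₀(x-a)²/2)/EI  [x>a] with R_A=-33/25, M_A=-33/25 = ((-33/25)·8³/6 - (-33/25)·8²/2 - (-11)·(8-(24/5))²/2)/100000 = -11/78125 m
Load 3 — uniform load w=-12 kN/m over full span:
  y_3 = -wx²(L-x)²/(24EI) = -(-12)·8²·(12-8)²/(24·100000) = 16/3125 m
Load 4 — applied couple M₀=-16 kN·m at a=4 m (b=L-a=8):
  y_4 = (R_Ax³/6 - M_Ax²/2 - M₀(x-a)²/2)/EI  [x>a] with R_A=-16/9, M_A=0 = ((-16/9)·8³/6 - 0·8²/2 - (-16)·(8-4)²/2)/100000 = -4/16875 m
Superposition: y = Σ y_i = 18163/2109375 m ≈ 0.008611 m

y(8) = 18163/2109375 m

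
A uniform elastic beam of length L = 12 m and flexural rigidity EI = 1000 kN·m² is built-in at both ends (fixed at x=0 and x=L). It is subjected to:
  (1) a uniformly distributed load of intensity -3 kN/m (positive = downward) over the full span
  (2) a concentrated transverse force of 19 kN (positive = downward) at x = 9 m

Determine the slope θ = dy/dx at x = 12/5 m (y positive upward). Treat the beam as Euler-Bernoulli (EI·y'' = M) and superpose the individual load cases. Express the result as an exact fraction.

θ(12/5) = 6093/250000 rad

Load 1 — uniform load w=-3 kN/m over full span:
  θ_1 = -wx(L-x)(L-2x)/(12EI) = -(-3)·(12/5)·(12-(12/5))·(12-2·(12/5))/(12·1000) = 648/15625 rad
Load 2 — point force P=19 kN at a=9 m (b=L-a=3):
  θ_2 = -Pb²x(2aL-(3a+b)x)/(2L³EI)  [x≤a] = -19·3²·(12/5)·(2·9·12-(3·9+3)·(12/5))/(2·12³·1000) = -171/10000 rad
Superposition: θ = Σ θ_i = 6093/250000 rad ≈ 0.024372 rad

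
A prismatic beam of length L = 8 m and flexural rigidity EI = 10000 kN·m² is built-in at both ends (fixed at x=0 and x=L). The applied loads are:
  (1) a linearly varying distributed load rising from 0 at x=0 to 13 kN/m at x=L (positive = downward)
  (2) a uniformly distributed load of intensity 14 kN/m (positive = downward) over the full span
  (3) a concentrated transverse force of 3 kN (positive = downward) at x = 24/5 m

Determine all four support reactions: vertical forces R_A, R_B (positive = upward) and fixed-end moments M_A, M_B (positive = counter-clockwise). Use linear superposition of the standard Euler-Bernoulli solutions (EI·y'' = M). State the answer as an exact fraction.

Load 1 — triangular load w₀=13 kN/m (0→w₀ over full span):
  R_A = 3w₀L/20 = 3·13·8/20 = 78/5 kN
  M_A = w₀L²/30 = 13·8²/30 = 416/15 kN·m
  R_B = 7w₀L/20 = 7·13·8/20 = 182/5 kN
  M_B = -w₀L²/20 = -13·8²/20 = -208/5 kN·m
Load 2 — uniform load w=14 kN/m over full span:
  R_A = wL/2 = 14·8/2 = 56 kN
  M_A = wL²/12 = 14·8²/12 = 224/3 kN·m
  R_B = wL/2 = 14·8/2 = 56 kN
  M_B = -wL²/12 = -14·8²/12 = -224/3 kN·m
Load 3 — point force P=3 kN at a=24/5 m (b=L-a=16/5):
  R_A = Pb²(3a+b)/L³ = 3·(16/5)²·(3·(24/5)+(16/5))/8³ = 132/125 kN
  M_A = Pab²/L² = 3·(24/5)·(16/5)²/8² = 288/125 kN·m
  R_B = Pa²(a+3b)/L³ = 3·(24/5)²·((24/5)+3·(16/5))/8³ = 243/125 kN
  M_B = -Pa²b/L² = -3·(24/5)²·(16/5)/8² = -432/125 kN·m
Superposition: R_A = 9082/125 kN, M_A = 13088/125 kN·m, R_B = 11793/125 kN, M_B = -44896/375 kN·m

R_A = 9082/125 kN, M_A = 13088/125 kN·m, R_B = 11793/125 kN, M_B = -44896/375 kN·m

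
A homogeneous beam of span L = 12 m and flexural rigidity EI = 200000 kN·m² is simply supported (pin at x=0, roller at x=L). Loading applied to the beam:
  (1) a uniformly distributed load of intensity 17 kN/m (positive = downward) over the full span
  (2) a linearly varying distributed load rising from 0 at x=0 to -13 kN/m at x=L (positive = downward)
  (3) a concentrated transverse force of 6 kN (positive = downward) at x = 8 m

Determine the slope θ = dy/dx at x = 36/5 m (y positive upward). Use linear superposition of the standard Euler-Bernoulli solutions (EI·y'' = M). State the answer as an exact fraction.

θ(36/5) = 59921/46875000 rad

Load 1 — uniform load w=17 kN/m over full span:
  θ_1 = -w(L³-6Lx²+4x³)/(24EI) = -17·(12³-6·12·(36/5)²+4·(36/5)³)/(24·200000) = 5661/3125000 rad
Load 2 — triangular load w₀=-13 kN/m (0→w₀ over full span):
  θ_2 = -w₀(7L⁴-30L²x²+15x⁴)/(360LEI) = -(-13)·(7·12⁴-30·12²·(36/5)²+15·(36/5)⁴)/(360·12·200000) = -1131/1953125 rad
Load 3 — point force P=6 kN at a=8 m (b=L-a=4):
  θ_3 = -Pb(L²-b²-3x²)/(6LEI)  [x≤a] = -6·4·(12²-4²-3·(36/5)²)/(6·12·200000) = 43/937500 rad
Superposition: θ = Σ θ_i = 59921/46875000 rad ≈ 0.001278 rad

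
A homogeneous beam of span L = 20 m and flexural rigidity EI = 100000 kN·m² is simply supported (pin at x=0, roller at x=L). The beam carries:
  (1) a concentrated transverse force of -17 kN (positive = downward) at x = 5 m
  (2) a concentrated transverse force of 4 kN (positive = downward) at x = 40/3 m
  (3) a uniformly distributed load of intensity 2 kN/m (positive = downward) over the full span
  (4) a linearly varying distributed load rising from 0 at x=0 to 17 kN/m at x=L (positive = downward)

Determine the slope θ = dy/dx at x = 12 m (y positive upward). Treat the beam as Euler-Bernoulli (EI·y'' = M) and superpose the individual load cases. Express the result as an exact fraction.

Load 1 — point force P=-17 kN at a=5 m (b=L-a=15):
  θ_1 = -Pa(2L²-6Lx+3x²+a²)/(6LEI)  [x>a] = -(-17)·5·(2·20²-6·20·12+3·12²+5²)/(6·20·100000) = -1037/800000 rad
Load 2 — point force P=4 kN at a=40/3 m (b=L-a=20/3):
  θ_2 = -Pb(L²-b²-3x²)/(6LEI)  [x≤a] = -4·(20/3)·(20²-(20/3)²-3·12²)/(6·20·100000) = 43/253125 rad
Load 3 — uniform load w=2 kN/m over full span:
  θ_3 = -w(L³-6Lx²+4x³)/(24EI) = -2·(20³-6·20·12²+4·12³)/(24·100000) = 37/18750 rad
Load 4 — triangular load w₀=17 kN/m (0→w₀ over full span):
  θ_4 = -w₀(7L⁴-30L²x²+15x⁴)/(360LEI) = -17·(7·20⁴-30·20²·12²+15·12⁴)/(360·20·100000) = 986/140625 rad
Superposition: θ = Σ θ_i = 2546159/324000000 rad ≈ 0.007859 rad

θ(12) = 2546159/324000000 rad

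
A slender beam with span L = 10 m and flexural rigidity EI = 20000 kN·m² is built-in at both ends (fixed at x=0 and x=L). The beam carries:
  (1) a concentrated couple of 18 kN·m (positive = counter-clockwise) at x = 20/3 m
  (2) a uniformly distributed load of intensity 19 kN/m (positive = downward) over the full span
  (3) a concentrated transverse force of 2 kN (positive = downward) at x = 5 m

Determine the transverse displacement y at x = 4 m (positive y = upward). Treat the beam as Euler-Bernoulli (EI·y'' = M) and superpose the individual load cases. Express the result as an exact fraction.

y(4) = -1829/75000 m

Load 1 — applied couple M₀=18 kN·m at a=20/3 m (b=L-a=10/3):
  y_1 = (R_Ax³/6 - M_Ax²/2)/EI  [x≤a] with R_A=12/5, M_A=6 = ((12/5)·4³/6 - 6·4²/2)/20000 = -7/6250 m
Load 2 — uniform load w=19 kN/m over full span:
  y_2 = -wx²(L-x)²/(24EI) = -19·4²·(10-4)²/(24·20000) = -57/2500 m
Load 3 — point force P=2 kN at a=5 m (b=L-a=5):
  y_3 = -Pb²x²(3aL-(3a+b)x)/(6L³EI)  [x≤a] = -2·5²·4²·(3·5·10-(3·5+5)·4)/(6·10³·20000) = -7/15000 m
Superposition: y = Σ y_i = -1829/75000 m ≈ -0.024387 m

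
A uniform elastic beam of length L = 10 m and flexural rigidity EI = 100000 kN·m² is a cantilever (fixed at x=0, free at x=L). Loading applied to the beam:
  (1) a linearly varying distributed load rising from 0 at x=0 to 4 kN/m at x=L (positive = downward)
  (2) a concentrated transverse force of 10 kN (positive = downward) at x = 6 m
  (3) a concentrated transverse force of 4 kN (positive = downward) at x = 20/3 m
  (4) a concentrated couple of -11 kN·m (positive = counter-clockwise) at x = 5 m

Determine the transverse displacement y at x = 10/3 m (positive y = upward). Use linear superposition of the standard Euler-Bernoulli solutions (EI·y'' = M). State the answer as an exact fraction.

Load 1 — triangular load w₀=4 kN/m (0→w₀ over full span):
  y_1 = (w₀Lx³/12-w₀L²x²/6-w₀x⁵/(120L))/EI = (4·10·(10/3)³/12-4·10²·(10/3)²/6-4·(10/3)⁵/(120·10))/100000 = -451/72900 m
Load 2 — point force P=10 kN at a=6 m (b=L-a=4):
  y_2 = -Px²(3a-x)/(6EI)  [x≤a] = -10·(10/3)²·(3·6-(10/3))/(6·100000) = -11/4050 m
Load 3 — point force P=4 kN at a=20/3 m (b=L-a=10/3):
  y_3 = -Px²(3a-x)/(6EI)  [x≤a] = -4·(10/3)²·(3·(20/3)-(10/3))/(6·100000) = -1/810 m
Load 4 — applied couple M₀=-11 kN·m at a=5 m (b=L-a=5):
  y_4 = M₀x²/(2EI)  [x≤a] = (-11)·(10/3)²/(2·100000) = -11/18000 m
Superposition: y = Σ y_i = -15671/1458000 m ≈ -0.010748 m

y(10/3) = -15671/1458000 m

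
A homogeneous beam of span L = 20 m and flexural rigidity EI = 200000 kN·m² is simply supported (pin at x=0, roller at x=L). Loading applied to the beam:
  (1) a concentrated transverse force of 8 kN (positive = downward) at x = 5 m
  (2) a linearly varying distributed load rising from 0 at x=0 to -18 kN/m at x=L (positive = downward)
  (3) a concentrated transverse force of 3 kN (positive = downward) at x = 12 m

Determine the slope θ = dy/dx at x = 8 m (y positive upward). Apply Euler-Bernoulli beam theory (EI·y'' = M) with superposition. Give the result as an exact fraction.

θ(8) = 4929/1000000 rad

Load 1 — point force P=8 kN at a=5 m (b=L-a=15):
  θ_1 = -Pa(2L²-6Lx+3x²+a²)/(6LEI)  [x>a] = -8·5·(2·20²-6·20·8+3·8²+5²)/(6·20·200000) = -19/200000 rad
Load 2 — triangular load w₀=-18 kN/m (0→w₀ over full span):
  θ_2 = -w₀(7L⁴-30L²x²+15x⁴)/(360LEI) = -(-18)·(7·20⁴-30·20²·8²+15·8⁴)/(360·20·200000) = 323/62500 rad
Load 3 — point force P=3 kN at a=12 m (b=L-a=8):
  θ_3 = -Pb(L²-b²-3x²)/(6LEI)  [x≤a] = -3·8·(20²-8²-3·8²)/(6·20·200000) = -9/62500 rad
Superposition: θ = Σ θ_i = 4929/1000000 rad ≈ 0.004929 rad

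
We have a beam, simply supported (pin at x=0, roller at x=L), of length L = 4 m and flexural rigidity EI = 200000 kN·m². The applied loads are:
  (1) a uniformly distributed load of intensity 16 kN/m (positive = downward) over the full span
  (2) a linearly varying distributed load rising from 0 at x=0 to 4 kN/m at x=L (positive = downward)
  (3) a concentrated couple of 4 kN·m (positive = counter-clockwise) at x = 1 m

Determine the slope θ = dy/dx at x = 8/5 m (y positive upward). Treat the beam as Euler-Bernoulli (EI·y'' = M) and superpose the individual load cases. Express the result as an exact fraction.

Load 1 — uniform load w=16 kN/m over full span:
  θ_1 = -w(L³-6Lx²+4x³)/(24EI) = -16·(4³-6·4·(8/5)²+4·(8/5)³)/(24·200000) = -74/1171875 rad
Load 2 — triangular load w₀=4 kN/m (0→w₀ over full span):
  θ_2 = -w₀(7L⁴-30L²x²+15x⁴)/(360LEI) = -4·(7·4⁴-30·4²·(8/5)²+15·(8/5)⁴)/(360·4·200000) = -323/35156250 rad
Load 3 — applied couple M₀=4 kN·m at a=1 m (b=L-a=3):
  θ_3 = (M₀x²/(2L)-M₀(x-a)+C₁)/EI  [x>a] with C₁=M₀(3b²-L²)/(6L)=11/6 = (4·(8/5)²/(2·4)-4·((8/5)-1)+(11/6))/200000 = 107/30000000 rad
Superposition: θ = Σ θ_i = -154727/2250000000 rad ≈ -0.000069 rad

θ(8/5) = -154727/2250000000 rad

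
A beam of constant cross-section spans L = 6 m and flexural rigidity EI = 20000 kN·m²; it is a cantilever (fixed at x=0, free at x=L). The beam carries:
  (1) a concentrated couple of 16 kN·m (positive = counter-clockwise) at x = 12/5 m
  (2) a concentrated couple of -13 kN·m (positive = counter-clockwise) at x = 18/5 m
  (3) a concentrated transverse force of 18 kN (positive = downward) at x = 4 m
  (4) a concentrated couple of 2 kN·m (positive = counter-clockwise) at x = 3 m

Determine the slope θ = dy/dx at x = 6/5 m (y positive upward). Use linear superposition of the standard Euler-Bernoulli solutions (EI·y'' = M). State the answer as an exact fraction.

θ(6/5) = -843/250000 rad

Load 1 — applied couple M₀=16 kN·m at a=12/5 m (b=L-a=18/5):
  θ_1 = M₀x/EI  [x≤a] = 16·(6/5)/20000 = 3/3125 rad
Load 2 — applied couple M₀=-13 kN·m at a=18/5 m (b=L-a=12/5):
  θ_2 = M₀x/EI  [x≤a] = (-13)·(6/5)/20000 = -39/50000 rad
Load 3 — point force P=18 kN at a=4 m (b=L-a=2):
  θ_3 = -Px(2a-x)/(2EI)  [x≤a] = -18·(6/5)·(2·4-(6/5))/(2·20000) = -459/125000 rad
Load 4 — applied couple M₀=2 kN·m at a=3 m (b=L-a=3):
  θ_4 = M₀x/EI  [x≤a] = 2·(6/5)/20000 = 3/25000 rad
Superposition: θ = Σ θ_i = -843/250000 rad ≈ -0.003372 rad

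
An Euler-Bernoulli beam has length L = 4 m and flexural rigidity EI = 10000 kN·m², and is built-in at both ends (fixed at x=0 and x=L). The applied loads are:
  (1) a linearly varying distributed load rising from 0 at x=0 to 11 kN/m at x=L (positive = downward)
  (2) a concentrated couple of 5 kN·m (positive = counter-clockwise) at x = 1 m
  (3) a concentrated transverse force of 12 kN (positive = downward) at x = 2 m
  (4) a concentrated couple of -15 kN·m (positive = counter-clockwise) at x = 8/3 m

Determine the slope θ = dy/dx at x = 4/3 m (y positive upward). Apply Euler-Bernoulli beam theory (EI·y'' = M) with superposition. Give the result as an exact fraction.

θ(4/3) = -4687/24300000 rad

Load 1 — triangular load w₀=11 kN/m (0→w₀ over full span):
  θ_1 = -w₀(2x(L-x)(L-2x)(x+2L)+x²(L-x)²)/(120LEI) = -11·(2·(4/3)·(4-(4/3))·(4-2·(4/3))·((4/3)+2·4)+(4/3)²·(4-(4/3))²)/(120·4·10000) = -176/759375 rad
Load 2 — applied couple M₀=5 kN·m at a=1 m (b=L-a=3):
  θ_2 = (R_Ax²/2 - M_Ax - M₀(x-a))/EI  [x>a] with R_A=45/32, M_A=-15/16 = ((45/32)·(4/3)²/2 - (-15/16)·(4/3) - 5·((4/3)-1))/10000 = 1/12000 rad
Load 3 — point force P=12 kN at a=2 m (b=L-a=2):
  θ_3 = -Pb²x(2aL-(3a+b)x)/(2L³EI)  [x≤a] = -12·2²·(4/3)·(2·2·4-(3·2+2)·(4/3))/(2·4³·10000) = -1/3750 rad
Load 4 — applied couple M₀=-15 kN·m at a=8/3 m (b=L-a=4/3):
  θ_4 = (R_Ax²/2 - M_Ax)/EI  [x≤a] with R_A=-5, M_A=-5 = ((-5)·(4/3)²/2 - (-5)·(4/3))/10000 = 1/4500 rad
Superposition: θ = Σ θ_i = -4687/24300000 rad ≈ -0.000193 rad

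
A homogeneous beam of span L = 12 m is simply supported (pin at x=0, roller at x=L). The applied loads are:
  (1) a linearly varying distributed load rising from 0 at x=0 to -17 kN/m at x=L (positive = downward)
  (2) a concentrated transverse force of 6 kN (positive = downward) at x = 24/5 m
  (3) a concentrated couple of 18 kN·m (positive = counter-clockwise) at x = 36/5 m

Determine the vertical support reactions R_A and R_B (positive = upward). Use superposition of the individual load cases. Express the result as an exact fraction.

R_A = -289/10 kN, R_B = -671/10 kN

Load 1 — triangular load w₀=-17 kN/m (0→w₀ over full span):
  R_A = w₀L/6 = (-17)·12/6 = -34 kN
  R_B = w₀L/3 = (-17)·12/3 = -68 kN
Load 2 — point force P=6 kN at a=24/5 m (b=L-a=36/5):
  R_A = Pb/L = 6·(36/5)/12 = 18/5 kN
  R_B = Pa/L = 6·(24/5)/12 = 12/5 kN
Load 3 — applied couple M₀=18 kN·m at a=36/5 m (b=L-a=24/5):
  R_A = M₀/L = 18/12 = 3/2 kN
  R_B = -M₀/L = -18/12 = -3/2 kN
Superposition: R_A = -289/10 kN, R_B = -671/10 kN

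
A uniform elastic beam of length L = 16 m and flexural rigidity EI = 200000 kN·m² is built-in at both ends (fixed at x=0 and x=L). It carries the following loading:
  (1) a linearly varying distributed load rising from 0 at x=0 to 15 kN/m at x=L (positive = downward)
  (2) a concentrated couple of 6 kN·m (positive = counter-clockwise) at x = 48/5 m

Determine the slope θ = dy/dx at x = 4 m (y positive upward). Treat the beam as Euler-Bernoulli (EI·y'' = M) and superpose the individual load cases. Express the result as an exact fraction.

θ(4) = -2967/2500000 rad

Load 1 — triangular load w₀=15 kN/m (0→w₀ over full span):
  θ_1 = -w₀(2x(L-x)(L-2x)(x+2L)+x²(L-x)²)/(120LEI) = -15·(2·4·(16-4)·(16-2·4)·(4+2·16)+4²·(16-4)²)/(120·16·200000) = -117/100000 rad
Load 2 — applied couple M₀=6 kN·m at a=48/5 m (b=L-a=32/5):
  θ_2 = (R_Ax²/2 - M_Ax)/EI  [x≤a] with R_A=27/50, M_A=48/25 = ((27/50)·4²/2 - (48/25)·4)/200000 = -21/1250000 rad
Superposition: θ = Σ θ_i = -2967/2500000 rad ≈ -0.001187 rad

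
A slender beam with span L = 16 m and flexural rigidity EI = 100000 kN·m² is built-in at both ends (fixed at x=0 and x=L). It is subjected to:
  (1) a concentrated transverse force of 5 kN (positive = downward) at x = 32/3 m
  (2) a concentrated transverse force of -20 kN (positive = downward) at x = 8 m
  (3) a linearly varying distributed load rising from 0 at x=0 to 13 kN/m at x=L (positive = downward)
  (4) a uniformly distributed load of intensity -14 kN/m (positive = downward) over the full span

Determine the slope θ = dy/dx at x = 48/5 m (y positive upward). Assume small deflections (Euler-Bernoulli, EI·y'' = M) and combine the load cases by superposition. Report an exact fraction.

θ(48/5) = -33844/17578125 rad

Load 1 — point force P=5 kN at a=32/3 m (b=L-a=16/3):
  θ_1 = -Pb²x(2aL-(3a+b)x)/(2L³EI)  [x≤a] = -5·(16/3)²·(48/5)·(2·(32/3)·16-(3·(32/3)+(16/3))·(48/5))/(2·16³·100000) = 4/140625 rad
Load 2 — point force P=-20 kN at a=8 m (b=L-a=8):
  θ_2 = Pa²(L-x)(2bL-(3b+a)(L-x))/(2L³EI)  [x>a] = (-20)·8²·(16-(48/5))·(2·8·16-(3·8+8)·(16-(48/5)))/(2·16³·100000) = -8/15625 rad
Load 3 — triangular load w₀=13 kN/m (0→w₀ over full span):
  θ_3 = -w₀(2x(L-x)(L-2x)(x+2L)+x²(L-x)²)/(120LEI) = -13·(2·(48/5)·(16-(48/5))·(16-2·(48/5))·((48/5)+2·16)+(48/5)²·(16-(48/5))²)/(120·16·100000) = 1664/1953125 rad
Load 4 — uniform load w=-14 kN/m over full span:
  θ_4 = -wx(L-x)(L-2x)/(12EI) = -(-14)·(48/5)·(16-(48/5))·(16-2·(48/5))/(12·100000) = -896/390625 rad
Superposition: θ = Σ θ_i = -33844/17578125 rad ≈ -0.001925 rad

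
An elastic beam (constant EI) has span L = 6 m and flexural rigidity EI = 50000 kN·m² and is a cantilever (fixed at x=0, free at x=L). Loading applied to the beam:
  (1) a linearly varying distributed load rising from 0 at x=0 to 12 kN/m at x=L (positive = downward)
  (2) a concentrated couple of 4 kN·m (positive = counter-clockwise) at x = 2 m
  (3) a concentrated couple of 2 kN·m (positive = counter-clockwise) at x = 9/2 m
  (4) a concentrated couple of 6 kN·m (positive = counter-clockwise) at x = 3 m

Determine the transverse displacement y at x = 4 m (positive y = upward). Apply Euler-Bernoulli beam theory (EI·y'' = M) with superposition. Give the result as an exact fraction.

y(4) = -10501/750000 m

Load 1 — triangular load w₀=12 kN/m (0→w₀ over full span):
  y_1 = (w₀Lx³/12-w₀L²x²/6-w₀x⁵/(120L))/EI = (12·6·4³/12-12·6²·4²/6-12·4⁵/(120·6))/50000 = -736/46875 m
Load 2 — applied couple M₀=4 kN·m at a=2 m (b=L-a=4):
  y_2 = M₀a(2x-a)/(2EI)  [x>a] = 4·2·(2·4-2)/(2·50000) = 3/6250 m
Load 3 — applied couple M₀=2 kN·m at a=9/2 m (b=L-a=3/2):
  y_3 = M₀x²/(2EI)  [x≤a] = 2·4²/(2·50000) = 1/3125 m
Load 4 — applied couple M₀=6 kN·m at a=3 m (b=L-a=3):
  y_4 = M₀a(2x-a)/(2EI)  [x>a] = 6·3·(2·4-3)/(2·50000) = 9/10000 m
Superposition: y = Σ y_i = -10501/750000 m ≈ -0.014001 m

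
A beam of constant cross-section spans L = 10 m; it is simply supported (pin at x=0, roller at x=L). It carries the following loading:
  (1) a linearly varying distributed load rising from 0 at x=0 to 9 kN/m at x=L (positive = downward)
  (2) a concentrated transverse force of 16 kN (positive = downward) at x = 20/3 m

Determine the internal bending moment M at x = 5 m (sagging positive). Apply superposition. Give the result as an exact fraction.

Load 1 — triangular load w₀=9 kN/m (0→w₀ over full span):
  M_1 = w₀Lx/6 - w₀x³/(6L) = 9·10·5/6 - 9·5³/(6·10) = 225/4 kN·m
Load 2 — point force P=16 kN at a=20/3 m (b=L-a=10/3):
  M_2 = Pbx/L  [x≤a] = 16·(10/3)·5/10 = 80/3 kN·m
Superposition: M = Σ M_i = 995/12 kN·m ≈ 82.916667 kN·m

M(5) = 995/12 kN·m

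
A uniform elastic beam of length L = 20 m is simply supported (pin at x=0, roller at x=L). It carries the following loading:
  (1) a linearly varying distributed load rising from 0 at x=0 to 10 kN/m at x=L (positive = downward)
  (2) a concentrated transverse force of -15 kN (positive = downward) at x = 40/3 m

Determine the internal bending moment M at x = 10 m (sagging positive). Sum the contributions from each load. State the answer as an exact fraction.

Load 1 — triangular load w₀=10 kN/m (0→w₀ over full span):
  M_1 = w₀Lx/6 - w₀x³/(6L) = 10·20·10/6 - 10·10³/(6·20) = 250 kN·m
Load 2 — point force P=-15 kN at a=40/3 m (b=L-a=20/3):
  M_2 = Pbx/L  [x≤a] = (-15)·(20/3)·10/20 = -50 kN·m
Superposition: M = Σ M_i = 200 kN·m ≈ 200.000000 kN·m

M(10) = 200 kN·m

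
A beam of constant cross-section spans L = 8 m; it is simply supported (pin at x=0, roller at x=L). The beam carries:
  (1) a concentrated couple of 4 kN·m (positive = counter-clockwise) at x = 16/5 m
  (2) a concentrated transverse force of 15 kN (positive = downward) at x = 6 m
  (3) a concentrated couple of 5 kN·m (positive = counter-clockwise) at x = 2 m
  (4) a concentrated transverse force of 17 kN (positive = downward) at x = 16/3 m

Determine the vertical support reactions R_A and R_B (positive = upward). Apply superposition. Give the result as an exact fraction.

R_A = 253/24 kN, R_B = 515/24 kN

Load 1 — applied couple M₀=4 kN·m at a=16/5 m (b=L-a=24/5):
  R_A = M₀/L = 4/8 = 1/2 kN
  R_B = -M₀/L = -4/8 = -1/2 kN
Load 2 — point force P=15 kN at a=6 m (b=L-a=2):
  R_A = Pb/L = 15·2/8 = 15/4 kN
  R_B = Pa/L = 15·6/8 = 45/4 kN
Load 3 — applied couple M₀=5 kN·m at a=2 m (b=L-a=6):
  R_A = M₀/L = 5/8 kN
  R_B = -M₀/L = -5/8 kN
Load 4 — point force P=17 kN at a=16/3 m (b=L-a=8/3):
  R_A = Pb/L = 17·(8/3)/8 = 17/3 kN
  R_B = Pa/L = 17·(16/3)/8 = 34/3 kN
Superposition: R_A = 253/24 kN, R_B = 515/24 kN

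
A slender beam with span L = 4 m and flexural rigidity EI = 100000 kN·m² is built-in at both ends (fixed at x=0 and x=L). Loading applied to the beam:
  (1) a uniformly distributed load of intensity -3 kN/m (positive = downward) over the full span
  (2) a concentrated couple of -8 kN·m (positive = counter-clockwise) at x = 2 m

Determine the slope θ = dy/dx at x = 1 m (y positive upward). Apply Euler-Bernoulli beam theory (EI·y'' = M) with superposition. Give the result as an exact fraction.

Load 1 — uniform load w=-3 kN/m over full span:
  θ_1 = -wx(L-x)(L-2x)/(12EI) = -(-3)·1·(4-1)·(4-2·1)/(12·100000) = 3/200000 rad
Load 2 — applied couple M₀=-8 kN·m at a=2 m (b=L-a=2):
  θ_2 = (R_Ax²/2 - M_Ax)/EI  [x≤a] with R_A=-3, M_A=-2 = ((-3)·1²/2 - (-2)·1)/100000 = 1/200000 rad
Superposition: θ = Σ θ_i = 1/50000 rad ≈ 0.000020 rad

θ(1) = 1/50000 rad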